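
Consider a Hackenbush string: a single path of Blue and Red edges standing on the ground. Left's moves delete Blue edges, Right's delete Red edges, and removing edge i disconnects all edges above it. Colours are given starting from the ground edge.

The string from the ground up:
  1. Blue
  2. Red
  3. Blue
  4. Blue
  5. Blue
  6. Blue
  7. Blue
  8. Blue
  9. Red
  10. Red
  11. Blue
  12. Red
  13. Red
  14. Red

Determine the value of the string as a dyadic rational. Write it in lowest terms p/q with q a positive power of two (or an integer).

Recurse on prefixes of the 14-edge string Blue Red Blue Blue Blue Blue Blue Blue Red Red Blue Red Red Red:
step 1: add Blue to get B; options L={ 0 } R={ — } -> 1
step 2: add Red to get BR; options L={ 0 } R={ 1 } -> 1/2
step 3: add Blue to get BRB; options L={ 0, 1/2 } R={ 1 } -> 3/4
step 4: add Blue to get BRBB; options L={ 0, 1/2, 3/4 } R={ 1 } -> 7/8
step 5: add Blue to get BRBBB; options L={ 0, 1/2, 3/4, 7/8 } R={ 1 } -> 15/16
step 6: add Blue to get BRBBBB; options L={ 0, 1/2, 3/4, 7/8, 15/16 } R={ 1 } -> 31/32
step 7: add Blue to get BRBBBBB; options L={ 0, 1/2, 3/4, 7/8, 15/16, 31/32 } R={ 1 } -> 63/64
step 8: add Blue to get BRBBBBBB; options L={ 0, 1/2, 3/4, 7/8, 15/16, 31/32, 63/64 } R={ 1 } -> 127/128
step 9: add Red to get BRBBBBBBR; options L={ 0, 1/2, 3/4, 7/8, 15/16, 31/32, 63/64 } R={ 127/128, 1 } -> 253/256
step 10: add Red to get BRBBBBBBRR; options L={ 0, 1/2, 3/4, 7/8, 15/16, 31/32, 63/64 } R={ 253/256, 127/128, 1 } -> 505/512
step 11: add Blue to get BRBBBBBBRRB; options L={ 0, 1/2, 3/4, 7/8, 15/16, 31/32, 63/64, 505/512 } R={ 253/256, 127/128, 1 } -> 1011/1024
step 12: add Red to get BRBBBBBBRRBR; options L={ 0, 1/2, 3/4, 7/8, 15/16, 31/32, 63/64, 505/512 } R={ 1011/1024, 253/256, 127/128, 1 } -> 2021/2048
step 13: add Red to get BRBBBBBBRRBRR; options L={ 0, 1/2, 3/4, 7/8, 15/16, 31/32, 63/64, 505/512 } R={ 2021/2048, 1011/1024, 253/256, 127/128, 1 } -> 4041/4096
step 14: add Red to get BRBBBBBBRRBRRR; options L={ 0, 1/2, 3/4, 7/8, 15/16, 31/32, 63/64, 505/512 } R={ 4041/4096, 2021/2048, 1011/1024, 253/256, 127/128, 1 } -> 8081/8192

8081/8192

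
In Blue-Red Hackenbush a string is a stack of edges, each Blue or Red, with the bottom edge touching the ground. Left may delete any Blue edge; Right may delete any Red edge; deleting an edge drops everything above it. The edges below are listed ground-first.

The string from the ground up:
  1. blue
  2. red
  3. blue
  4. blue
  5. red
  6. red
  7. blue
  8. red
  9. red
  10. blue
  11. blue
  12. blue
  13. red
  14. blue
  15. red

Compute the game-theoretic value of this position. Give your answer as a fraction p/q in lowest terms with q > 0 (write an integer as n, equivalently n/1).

12917/16384

step 1: add blue to get b; options L={ 0 } R={ none } -> 1
step 2: add red to get br; options L={ 0 } R={ 1 } -> 1/2
step 3: add blue to get brb; options L={ 0 1/2 } R={ 1 } -> 3/4
step 4: add blue to get brbb; options L={ 0 1/2 3/4 } R={ 1 } -> 7/8
step 5: add red to get brbbr; options L={ 0 1/2 3/4 } R={ 7/8 1 } -> 13/16
step 6: add red to get brbbrr; options L={ 0 1/2 3/4 } R={ 13/16 7/8 1 } -> 25/32
step 7: add blue to get brbbrrb; options L={ 0 1/2 3/4 25/32 } R={ 13/16 7/8 1 } -> 51/64
step 8: add red to get brbbrrbr; options L={ 0 1/2 3/4 25/32 } R={ 51/64 13/16 7/8 1 } -> 101/128
step 9: add red to get brbbrrbrr; options L={ 0 1/2 3/4 25/32 } R={ 101/128 51/64 13/16 7/8 1 } -> 201/256
step 10: add blue to get brbbrrbrrb; options L={ 0 1/2 3/4 25/32 201/256 } R={ 101/128 51/64 13/16 7/8 1 } -> 403/512
step 11: add blue to get brbbrrbrrbb; options L={ 0 1/2 3/4 25/32 201/256 403/512 } R={ 101/128 51/64 13/16 7/8 1 } -> 807/1024
step 12: add blue to get brbbrrbrrbbb; options L={ 0 1/2 3/4 25/32 201/256 403/512 807/1024 } R={ 101/128 51/64 13/16 7/8 1 } -> 1615/2048
step 13: add red to get brbbrrbrrbbbr; options L={ 0 1/2 3/4 25/32 201/256 403/512 807/1024 } R={ 1615/2048 101/128 51/64 13/16 7/8 1 } -> 3229/4096
step 14: add blue to get brbbrrbrrbbbrb; options L={ 0 1/2 3/4 25/32 201/256 403/512 807/1024 3229/4096 } R={ 1615/2048 101/128 51/64 13/16 7/8 1 } -> 6459/8192
step 15: add red to get brbbrrbrrbbbrbr; options L={ 0 1/2 3/4 25/32 201/256 403/512 807/1024 3229/4096 } R={ 6459/8192 1615/2048 101/128 51/64 13/16 7/8 1 } -> 12917/16384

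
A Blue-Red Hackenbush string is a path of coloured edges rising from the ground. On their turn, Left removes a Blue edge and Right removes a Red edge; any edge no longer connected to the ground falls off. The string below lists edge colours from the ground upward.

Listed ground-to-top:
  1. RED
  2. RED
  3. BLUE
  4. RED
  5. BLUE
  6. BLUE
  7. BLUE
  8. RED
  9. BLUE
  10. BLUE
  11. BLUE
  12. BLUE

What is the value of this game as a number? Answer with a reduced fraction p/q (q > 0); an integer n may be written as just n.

-1569/1024

g(R) = { — | 0 } gives -1
g(RR) = { — | -1; 0 } gives -2
g(RRB) = { -2 | -1; 0 } gives -3/2
g(RRBR) = { -2 | -3/2; -1; 0 } gives -7/4
g(RRBRB) = { -2; -7/4 | -3/2; -1; 0 } gives -13/8
g(RRBRBB) = { -2; -7/4; -13/8 | -3/2; -1; 0 } gives -25/16
g(RRBRBBB) = { -2; -7/4; -13/8; -25/16 | -3/2; -1; 0 } gives -49/32
g(RRBRBBBR) = { -2; -7/4; -13/8; -25/16 | -49/32; -3/2; -1; 0 } gives -99/64
g(RRBRBBBRB) = { -2; -7/4; -13/8; -25/16; -99/64 | -49/32; -3/2; -1; 0 } gives -197/128
g(RRBRBBBRBB) = { -2; -7/4; -13/8; -25/16; -99/64; -197/128 | -49/32; -3/2; -1; 0 } gives -393/256
g(RRBRBBBRBBB) = { -2; -7/4; -13/8; -25/16; -99/64; -197/128; -393/256 | -49/32; -3/2; -1; 0 } gives -785/512
g(RRBRBBBRBBBB) = { -2; -7/4; -13/8; -25/16; -99/64; -197/128; -393/256; -785/512 | -49/32; -3/2; -1; 0 } gives -1569/1024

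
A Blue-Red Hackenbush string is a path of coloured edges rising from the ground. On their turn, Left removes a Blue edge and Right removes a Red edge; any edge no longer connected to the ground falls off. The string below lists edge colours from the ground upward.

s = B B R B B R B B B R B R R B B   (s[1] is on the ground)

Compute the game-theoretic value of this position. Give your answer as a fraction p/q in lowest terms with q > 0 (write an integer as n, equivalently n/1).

15271/8192

Prefix values for B B R B B R B B B R B R R B B via {L|R} + simplicity:
1 of 15 · B · max L 0 · min R +∞ — 1
2 of 15 · BB · max L 1 · min R +∞ — 2
3 of 15 · BBR · max L 1 · min R 2 — 3/2
4 of 15 · BBRB · max L 3/2 · min R 2 — 7/4
5 of 15 · BBRBB · max L 7/4 · min R 2 — 15/8
6 of 15 · BBRBBR · max L 7/4 · min R 15/8 — 29/16
7 of 15 · BBRBBRB · max L 29/16 · min R 15/8 — 59/32
8 of 15 · BBRBBRBB · max L 59/32 · min R 15/8 — 119/64
9 of 15 · BBRBBRBBB · max L 119/64 · min R 15/8 — 239/128
10 of 15 · BBRBBRBBBR · max L 119/64 · min R 239/128 — 477/256
11 of 15 · BBRBBRBBBRB · max L 477/256 · min R 239/128 — 955/512
12 of 15 · BBRBBRBBBRBR · max L 477/256 · min R 955/512 — 1909/1024
13 of 15 · BBRBBRBBBRBRR · max L 477/256 · min R 1909/1024 — 3817/2048
14 of 15 · BBRBBRBBBRBRRB · max L 3817/2048 · min R 1909/1024 — 7635/4096
15 of 15 · BBRBBRBBBRBRRBB · max L 7635/4096 · min R 1909/1024 — 15271/8192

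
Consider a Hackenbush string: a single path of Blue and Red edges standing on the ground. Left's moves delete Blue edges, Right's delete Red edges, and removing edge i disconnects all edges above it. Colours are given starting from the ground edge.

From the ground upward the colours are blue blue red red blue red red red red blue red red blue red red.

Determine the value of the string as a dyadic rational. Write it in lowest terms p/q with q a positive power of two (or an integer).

value_1 [b]  L=[0]  R=[]  ⇒ 1
value_2 [bb]  L=[0; 1]  R=[]  ⇒ 2
value_3 [bbr]  L=[0; 1]  R=[2]  ⇒ 3/2
value_4 [bbrr]  L=[0; 1]  R=[3/2; 2]  ⇒ 5/4
value_5 [bbrrb]  L=[0; 1; 5/4]  R=[3/2; 2]  ⇒ 11/8
value_6 [bbrrbr]  L=[0; 1; 5/4]  R=[11/8; 3/2; 2]  ⇒ 21/16
value_7 [bbrrbrr]  L=[0; 1; 5/4]  R=[21/16; 11/8; 3/2; 2]  ⇒ 41/32
value_8 [bbrrbrrr]  L=[0; 1; 5/4]  R=[41/32; 21/16; 11/8; 3/2; 2]  ⇒ 81/64
value_9 [bbrrbrrrr]  L=[0; 1; 5/4]  R=[81/64; 41/32; 21/16; 11/8; 3/2; 2]  ⇒ 161/128
value_10 [bbrrbrrrrb]  L=[0; 1; 5/4; 161/128]  R=[81/64; 41/32; 21/16; 11/8; 3/2; 2]  ⇒ 323/256
value_11 [bbrrbrrrrbr]  L=[0; 1; 5/4; 161/128]  R=[323/256; 81/64; 41/32; 21/16; 11/8; 3/2; 2]  ⇒ 645/512
value_12 [bbrrbrrrrbrr]  L=[0; 1; 5/4; 161/128]  R=[645/512; 323/256; 81/64; 41/32; 21/16; 11/8; 3/2; 2]  ⇒ 1289/1024
value_13 [bbrrbrrrrbrrb]  L=[0; 1; 5/4; 161/128; 1289/1024]  R=[645/512; 323/256; 81/64; 41/32; 21/16; 11/8; 3/2; 2]  ⇒ 2579/2048
value_14 [bbrrbrrrrbrrbr]  L=[0; 1; 5/4; 161/128; 1289/1024]  R=[2579/2048; 645/512; 323/256; 81/64; 41/32; 21/16; 11/8; 3/2; 2]  ⇒ 5157/4096
value_15 [bbrrbrrrrbrrbrr]  L=[0; 1; 5/4; 161/128; 1289/1024]  R=[5157/4096; 2579/2048; 645/512; 323/256; 81/64; 41/32; 21/16; 11/8; 3/2; 2]  ⇒ 10313/8192

10313/8192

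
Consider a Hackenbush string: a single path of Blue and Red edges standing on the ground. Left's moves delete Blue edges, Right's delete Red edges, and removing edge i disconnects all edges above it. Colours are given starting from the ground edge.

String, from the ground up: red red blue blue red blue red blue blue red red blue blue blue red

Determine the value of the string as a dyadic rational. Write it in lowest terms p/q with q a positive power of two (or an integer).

-10851/8192

Recurse on prefixes of the 15-edge string red red blue blue red blue red blue blue red red blue blue blue red:
step 1: add red to get r; options L={ (no moves) } R={ 0 } gives -1
step 2: add red to get rr; options L={ (no moves) } R={ -1; 0 } gives -2
step 3: add blue to get rrb; options L={ -2 } R={ -1; 0 } gives -3/2
step 4: add blue to get rrbb; options L={ -2; -3/2 } R={ -1; 0 } gives -5/4
step 5: add red to get rrbbr; options L={ -2; -3/2 } R={ -5/4; -1; 0 } gives -11/8
step 6: add blue to get rrbbrb; options L={ -2; -3/2; -11/8 } R={ -5/4; -1; 0 } gives -21/16
step 7: add red to get rrbbrbr; options L={ -2; -3/2; -11/8 } R={ -21/16; -5/4; -1; 0 } gives -43/32
step 8: add blue to get rrbbrbrb; options L={ -2; -3/2; -11/8; -43/32 } R={ -21/16; -5/4; -1; 0 } gives -85/64
step 9: add blue to get rrbbrbrbb; options L={ -2; -3/2; -11/8; -43/32; -85/64 } R={ -21/16; -5/4; -1; 0 } gives -169/128
step 10: add red to get rrbbrbrbbr; options L={ -2; -3/2; -11/8; -43/32; -85/64 } R={ -169/128; -21/16; -5/4; -1; 0 } gives -339/256
step 11: add red to get rrbbrbrbbrr; options L={ -2; -3/2; -11/8; -43/32; -85/64 } R={ -339/256; -169/128; -21/16; -5/4; -1; 0 } gives -679/512
step 12: add blue to get rrbbrbrbbrrb; options L={ -2; -3/2; -11/8; -43/32; -85/64; -679/512 } R={ -339/256; -169/128; -21/16; -5/4; -1; 0 } gives -1357/1024
step 13: add blue to get rrbbrbrbbrrbb; options L={ -2; -3/2; -11/8; -43/32; -85/64; -679/512; -1357/1024 } R={ -339/256; -169/128; -21/16; -5/4; -1; 0 } gives -2713/2048
step 14: add blue to get rrbbrbrbbrrbbb; options L={ -2; -3/2; -11/8; -43/32; -85/64; -679/512; -1357/1024; -2713/2048 } R={ -339/256; -169/128; -21/16; -5/4; -1; 0 } gives -5425/4096
step 15: add red to get rrbbrbrbbrrbbbr; options L={ -2; -3/2; -11/8; -43/32; -85/64; -679/512; -1357/1024; -2713/2048 } R={ -5425/4096; -339/256; -169/128; -21/16; -5/4; -1; 0 } gives -10851/8192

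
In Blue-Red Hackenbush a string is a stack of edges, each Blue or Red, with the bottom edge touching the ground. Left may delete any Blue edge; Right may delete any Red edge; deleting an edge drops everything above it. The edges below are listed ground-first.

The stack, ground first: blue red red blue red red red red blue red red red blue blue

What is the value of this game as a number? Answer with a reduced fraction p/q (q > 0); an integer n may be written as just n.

2119/8192

Build G(s[:k]) for k = 1..14, string s = blue red red blue red red red red blue red red red blue blue.
G(b) = { 0 | — } gives 1
G(br) = { 0 | 1 } gives 1/2
G(brr) = { 0 | 1/2 1 } gives 1/4
G(brrb) = { 0 1/4 | 1/2 1 } gives 3/8
G(brrbr) = { 0 1/4 | 3/8 1/2 1 } gives 5/16
G(brrbrr) = { 0 1/4 | 5/16 3/8 1/2 1 } gives 9/32
G(brrbrrr) = { 0 1/4 | 9/32 5/16 3/8 1/2 1 } gives 17/64
G(brrbrrrr) = { 0 1/4 | 17/64 9/32 5/16 3/8 1/2 1 } gives 33/128
G(brrbrrrrb) = { 0 1/4 33/128 | 17/64 9/32 5/16 3/8 1/2 1 } gives 67/256
G(brrbrrrrbr) = { 0 1/4 33/128 | 67/256 17/64 9/32 5/16 3/8 1/2 1 } gives 133/512
G(brrbrrrrbrr) = { 0 1/4 33/128 | 133/512 67/256 17/64 9/32 5/16 3/8 1/2 1 } gives 265/1024
G(brrbrrrrbrrr) = { 0 1/4 33/128 | 265/1024 133/512 67/256 17/64 9/32 5/16 3/8 1/2 1 } gives 529/2048
G(brrbrrrrbrrrb) = { 0 1/4 33/128 529/2048 | 265/1024 133/512 67/256 17/64 9/32 5/16 3/8 1/2 1 } gives 1059/4096
G(brrbrrrrbrrrbb) = { 0 1/4 33/128 529/2048 1059/4096 | 265/1024 133/512 67/256 17/64 9/32 5/16 3/8 1/2 1 } gives 2119/8192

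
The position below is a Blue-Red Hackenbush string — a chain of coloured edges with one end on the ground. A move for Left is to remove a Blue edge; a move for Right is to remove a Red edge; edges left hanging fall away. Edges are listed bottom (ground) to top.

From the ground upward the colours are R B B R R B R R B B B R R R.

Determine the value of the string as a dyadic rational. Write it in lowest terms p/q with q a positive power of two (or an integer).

-3471/8192

Prefix values for R B B R R B R R B B B R R R via {L|R} + simplicity:
R: Left { none }, Right { 0 } — simplest -1
RB: Left { -1 }, Right { 0 } — simplest -1/2
RBB: Left { -1,-1/2 }, Right { 0 } — simplest -1/4
RBBR: Left { -1,-1/2 }, Right { -1/4,0 } — simplest -3/8
RBBRR: Left { -1,-1/2 }, Right { -3/8,-1/4,0 } — simplest -7/16
RBBRRB: Left { -1,-1/2,-7/16 }, Right { -3/8,-1/4,0 } — simplest -13/32
RBBRRBR: Left { -1,-1/2,-7/16 }, Right { -13/32,-3/8,-1/4,0 } — simplest -27/64
RBBRRBRR: Left { -1,-1/2,-7/16 }, Right { -27/64,-13/32,-3/8,-1/4,0 } — simplest -55/128
RBBRRBRRB: Left { -1,-1/2,-7/16,-55/128 }, Right { -27/64,-13/32,-3/8,-1/4,0 } — simplest -109/256
RBBRRBRRBB: Left { -1,-1/2,-7/16,-55/128,-109/256 }, Right { -27/64,-13/32,-3/8,-1/4,0 } — simplest -217/512
RBBRRBRRBBB: Left { -1,-1/2,-7/16,-55/128,-109/256,-217/512 }, Right { -27/64,-13/32,-3/8,-1/4,0 } — simplest -433/1024
RBBRRBRRBBBR: Left { -1,-1/2,-7/16,-55/128,-109/256,-217/512 }, Right { -433/1024,-27/64,-13/32,-3/8,-1/4,0 } — simplest -867/2048
RBBRRBRRBBBRR: Left { -1,-1/2,-7/16,-55/128,-109/256,-217/512 }, Right { -867/2048,-433/1024,-27/64,-13/32,-3/8,-1/4,0 } — simplest -1735/4096
RBBRRBRRBBBRRR: Left { -1,-1/2,-7/16,-55/128,-109/256,-217/512 }, Right { -1735/4096,-867/2048,-433/1024,-27/64,-13/32,-3/8,-1/4,0 } — simplest -3471/8192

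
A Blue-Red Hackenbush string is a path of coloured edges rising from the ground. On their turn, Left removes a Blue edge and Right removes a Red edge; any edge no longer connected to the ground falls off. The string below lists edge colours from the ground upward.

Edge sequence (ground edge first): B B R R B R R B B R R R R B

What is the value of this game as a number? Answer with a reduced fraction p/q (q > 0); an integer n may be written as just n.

5315/4096

Recurse on prefixes of the 14-edge string B B R R B R R B B R R R R B:
g(B) = { 0 | none } so 1
g(BB) = { 0; 1 | none } so 2
g(BBR) = { 0; 1 | 2 } so 3/2
g(BBRR) = { 0; 1 | 3/2; 2 } so 5/4
g(BBRRB) = { 0; 1; 5/4 | 3/2; 2 } so 11/8
g(BBRRBR) = { 0; 1; 5/4 | 11/8; 3/2; 2 } so 21/16
g(BBRRBRR) = { 0; 1; 5/4 | 21/16; 11/8; 3/2; 2 } so 41/32
g(BBRRBRRB) = { 0; 1; 5/4; 41/32 | 21/16; 11/8; 3/2; 2 } so 83/64
g(BBRRBRRBB) = { 0; 1; 5/4; 41/32; 83/64 | 21/16; 11/8; 3/2; 2 } so 167/128
g(BBRRBRRBBR) = { 0; 1; 5/4; 41/32; 83/64 | 167/128; 21/16; 11/8; 3/2; 2 } so 333/256
g(BBRRBRRBBRR) = { 0; 1; 5/4; 41/32; 83/64 | 333/256; 167/128; 21/16; 11/8; 3/2; 2 } so 665/512
g(BBRRBRRBBRRR) = { 0; 1; 5/4; 41/32; 83/64 | 665/512; 333/256; 167/128; 21/16; 11/8; 3/2; 2 } so 1329/1024
g(BBRRBRRBBRRRR) = { 0; 1; 5/4; 41/32; 83/64 | 1329/1024; 665/512; 333/256; 167/128; 21/16; 11/8; 3/2; 2 } so 2657/2048
g(BBRRBRRBBRRRRB) = { 0; 1; 5/4; 41/32; 83/64; 2657/2048 | 1329/1024; 665/512; 333/256; 167/128; 21/16; 11/8; 3/2; 2 } so 5315/4096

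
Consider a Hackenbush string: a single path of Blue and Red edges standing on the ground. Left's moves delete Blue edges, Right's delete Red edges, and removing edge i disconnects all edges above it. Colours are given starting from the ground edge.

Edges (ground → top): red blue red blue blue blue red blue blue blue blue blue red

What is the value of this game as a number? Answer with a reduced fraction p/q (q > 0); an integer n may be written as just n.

Build v(s[:k]) for k = 1..13, string s = red blue red blue blue blue red blue blue blue blue blue red.
r: Left { · }, Right { 0 } => simplest -1
rb: Left { -1 }, Right { 0 } => simplest -1/2
rbr: Left { -1 }, Right { -1/2, 0 } => simplest -3/4
rbrb: Left { -1, -3/4 }, Right { -1/2, 0 } => simplest -5/8
rbrbb: Left { -1, -3/4, -5/8 }, Right { -1/2, 0 } => simplest -9/16
rbrbbb: Left { -1, -3/4, -5/8, -9/16 }, Right { -1/2, 0 } => simplest -17/32
rbrbbbr: Left { -1, -3/4, -5/8, -9/16 }, Right { -17/32, -1/2, 0 } => simplest -35/64
rbrbbbrb: Left { -1, -3/4, -5/8, -9/16, -35/64 }, Right { -17/32, -1/2, 0 } => simplest -69/128
rbrbbbrbb: Left { -1, -3/4, -5/8, -9/16, -35/64, -69/128 }, Right { -17/32, -1/2, 0 } => simplest -137/256
rbrbbbrbbb: Left { -1, -3/4, -5/8, -9/16, -35/64, -69/128, -137/256 }, Right { -17/32, -1/2, 0 } => simplest -273/512
rbrbbbrbbbb: Left { -1, -3/4, -5/8, -9/16, -35/64, -69/128, -137/256, -273/512 }, Right { -17/32, -1/2, 0 } => simplest -545/1024
rbrbbbrbbbbb: Left { -1, -3/4, -5/8, -9/16, -35/64, -69/128, -137/256, -273/512, -545/1024 }, Right { -17/32, -1/2, 0 } => simplest -1089/2048
rbrbbbrbbbbbr: Left { -1, -3/4, -5/8, -9/16, -35/64, -69/128, -137/256, -273/512, -545/1024 }, Right { -1089/2048, -17/32, -1/2, 0 } => simplest -2179/4096

-2179/4096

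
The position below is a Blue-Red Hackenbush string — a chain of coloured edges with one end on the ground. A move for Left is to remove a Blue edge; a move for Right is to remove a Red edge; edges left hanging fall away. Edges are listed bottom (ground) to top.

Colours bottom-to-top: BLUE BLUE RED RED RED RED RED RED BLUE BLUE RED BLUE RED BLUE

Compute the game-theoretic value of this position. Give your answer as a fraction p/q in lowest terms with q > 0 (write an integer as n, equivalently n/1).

Recurse on prefixes of the 14-edge string BLUE BLUE RED RED RED RED RED RED BLUE BLUE RED BLUE RED BLUE:
step 1: add BLUE to get B; options L={ 0 } R={ — } so 1
step 2: add BLUE to get BB; options L={ 0 1 } R={ — } so 2
step 3: add RED to get BBR; options L={ 0 1 } R={ 2 } so 3/2
step 4: add RED to get BBRR; options L={ 0 1 } R={ 3/2 2 } so 5/4
step 5: add RED to get BBRRR; options L={ 0 1 } R={ 5/4 3/2 2 } so 9/8
step 6: add RED to get BBRRRR; options L={ 0 1 } R={ 9/8 5/4 3/2 2 } so 17/16
step 7: add RED to get BBRRRRR; options L={ 0 1 } R={ 17/16 9/8 5/4 3/2 2 } so 33/32
step 8: add RED to get BBRRRRRR; options L={ 0 1 } R={ 33/32 17/16 9/8 5/4 3/2 2 } so 65/64
step 9: add BLUE to get BBRRRRRRB; options L={ 0 1 65/64 } R={ 33/32 17/16 9/8 5/4 3/2 2 } so 131/128
step 10: add BLUE to get BBRRRRRRBB; options L={ 0 1 65/64 131/128 } R={ 33/32 17/16 9/8 5/4 3/2 2 } so 263/256
step 11: add RED to get BBRRRRRRBBR; options L={ 0 1 65/64 131/128 } R={ 263/256 33/32 17/16 9/8 5/4 3/2 2 } so 525/512
step 12: add BLUE to get BBRRRRRRBBRB; options L={ 0 1 65/64 131/128 525/512 } R={ 263/256 33/32 17/16 9/8 5/4 3/2 2 } so 1051/1024
step 13: add RED to get BBRRRRRRBBRBR; options L={ 0 1 65/64 131/128 525/512 } R={ 1051/1024 263/256 33/32 17/16 9/8 5/4 3/2 2 } so 2101/2048
step 14: add BLUE to get BBRRRRRRBBRBRB; options L={ 0 1 65/64 131/128 525/512 2101/2048 } R={ 1051/1024 263/256 33/32 17/16 9/8 5/4 3/2 2 } so 4203/4096

4203/4096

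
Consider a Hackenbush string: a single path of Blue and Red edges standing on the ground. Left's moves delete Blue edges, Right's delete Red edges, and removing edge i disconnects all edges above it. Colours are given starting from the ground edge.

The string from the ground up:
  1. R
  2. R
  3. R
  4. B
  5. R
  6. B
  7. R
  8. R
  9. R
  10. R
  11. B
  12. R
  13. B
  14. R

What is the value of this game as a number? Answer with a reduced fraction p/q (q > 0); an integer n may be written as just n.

-5611/2048

edge 1 of 14 (R): {  | 0 } gives -1
edge 2 of 14 (R): {  | -1 0 } gives -2
edge 3 of 14 (R): {  | -2 -1 0 } gives -3
edge 4 of 14 (B): { -3 | -2 -1 0 } gives -5/2
edge 5 of 14 (R): { -3 | -5/2 -2 -1 0 } gives -11/4
edge 6 of 14 (B): { -3 -11/4 | -5/2 -2 -1 0 } gives -21/8
edge 7 of 14 (R): { -3 -11/4 | -21/8 -5/2 -2 -1 0 } gives -43/16
edge 8 of 14 (R): { -3 -11/4 | -43/16 -21/8 -5/2 -2 -1 0 } gives -87/32
edge 9 of 14 (R): { -3 -11/4 | -87/32 -43/16 -21/8 -5/2 -2 -1 0 } gives -175/64
edge 10 of 14 (R): { -3 -11/4 | -175/64 -87/32 -43/16 -21/8 -5/2 -2 -1 0 } gives -351/128
edge 11 of 14 (B): { -3 -11/4 -351/128 | -175/64 -87/32 -43/16 -21/8 -5/2 -2 -1 0 } gives -701/256
edge 12 of 14 (R): { -3 -11/4 -351/128 | -701/256 -175/64 -87/32 -43/16 -21/8 -5/2 -2 -1 0 } gives -1403/512
edge 13 of 14 (B): { -3 -11/4 -351/128 -1403/512 | -701/256 -175/64 -87/32 -43/16 -21/8 -5/2 -2 -1 0 } gives -2805/1024
edge 14 of 14 (R): { -3 -11/4 -351/128 -1403/512 | -2805/1024 -701/256 -175/64 -87/32 -43/16 -21/8 -5/2 -2 -1 0 } gives -5611/2048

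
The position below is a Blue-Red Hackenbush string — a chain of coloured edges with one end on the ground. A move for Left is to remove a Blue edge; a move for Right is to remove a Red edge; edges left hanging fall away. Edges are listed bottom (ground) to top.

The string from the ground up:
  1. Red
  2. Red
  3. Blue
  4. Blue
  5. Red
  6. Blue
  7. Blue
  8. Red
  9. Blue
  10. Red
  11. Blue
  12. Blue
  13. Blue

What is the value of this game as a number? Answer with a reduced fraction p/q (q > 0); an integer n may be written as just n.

Prefix values for Red Red Blue Blue Red Blue Blue Red Blue Red Blue Blue Blue via {L|R} + simplicity:
g_1 [R]  L=[(no moves)]  R=[0]  = -1
g_2 [RR]  L=[(no moves)]  R=[-1, 0]  = -2
g_3 [RRB]  L=[-2]  R=[-1, 0]  = -3/2
g_4 [RRBB]  L=[-2, -3/2]  R=[-1, 0]  = -5/4
g_5 [RRBBR]  L=[-2, -3/2]  R=[-5/4, -1, 0]  = -11/8
g_6 [RRBBRB]  L=[-2, -3/2, -11/8]  R=[-5/4, -1, 0]  = -21/16
g_7 [RRBBRBB]  L=[-2, -3/2, -11/8, -21/16]  R=[-5/4, -1, 0]  = -41/32
g_8 [RRBBRBBR]  L=[-2, -3/2, -11/8, -21/16]  R=[-41/32, -5/4, -1, 0]  = -83/64
g_9 [RRBBRBBRB]  L=[-2, -3/2, -11/8, -21/16, -83/64]  R=[-41/32, -5/4, -1, 0]  = -165/128
g_10 [RRBBRBBRBR]  L=[-2, -3/2, -11/8, -21/16, -83/64]  R=[-165/128, -41/32, -5/4, -1, 0]  = -331/256
g_11 [RRBBRBBRBRB]  L=[-2, -3/2, -11/8, -21/16, -83/64, -331/256]  R=[-165/128, -41/32, -5/4, -1, 0]  = -661/512
g_12 [RRBBRBBRBRBB]  L=[-2, -3/2, -11/8, -21/16, -83/64, -331/256, -661/512]  R=[-165/128, -41/32, -5/4, -1, 0]  = -1321/1024
g_13 [RRBBRBBRBRBBB]  L=[-2, -3/2, -11/8, -21/16, -83/64, -331/256, -661/512, -1321/1024]  R=[-165/128, -41/32, -5/4, -1, 0]  = -2641/2048

-2641/2048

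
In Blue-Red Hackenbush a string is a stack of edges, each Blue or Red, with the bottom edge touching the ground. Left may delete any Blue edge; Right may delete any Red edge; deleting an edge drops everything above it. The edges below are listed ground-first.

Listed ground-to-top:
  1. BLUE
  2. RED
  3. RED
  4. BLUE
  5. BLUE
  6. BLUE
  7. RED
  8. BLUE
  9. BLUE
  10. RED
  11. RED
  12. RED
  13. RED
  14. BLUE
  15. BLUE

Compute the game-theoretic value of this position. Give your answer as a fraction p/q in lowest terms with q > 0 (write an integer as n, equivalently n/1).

7559/16384

Build G(s[:k]) for k = 1..15, string s = BLUE RED RED BLUE BLUE BLUE RED BLUE BLUE RED RED RED RED BLUE BLUE.
1 of 15 · B · max L 0 · min R +∞ so 1
2 of 15 · BR · max L 0 · min R 1 so 1/2
3 of 15 · BRR · max L 0 · min R 1/2 so 1/4
4 of 15 · BRRB · max L 1/4 · min R 1/2 so 3/8
5 of 15 · BRRBB · max L 3/8 · min R 1/2 so 7/16
6 of 15 · BRRBBB · max L 7/16 · min R 1/2 so 15/32
7 of 15 · BRRBBBR · max L 7/16 · min R 15/32 so 29/64
8 of 15 · BRRBBBRB · max L 29/64 · min R 15/32 so 59/128
9 of 15 · BRRBBBRBB · max L 59/128 · min R 15/32 so 119/256
10 of 15 · BRRBBBRBBR · max L 59/128 · min R 119/256 so 237/512
11 of 15 · BRRBBBRBBRR · max L 59/128 · min R 237/512 so 473/1024
12 of 15 · BRRBBBRBBRRR · max L 59/128 · min R 473/1024 so 945/2048
13 of 15 · BRRBBBRBBRRRR · max L 59/128 · min R 945/2048 so 1889/4096
14 of 15 · BRRBBBRBBRRRRB · max L 1889/4096 · min R 945/2048 so 3779/8192
15 of 15 · BRRBBBRBBRRRRBB · max L 3779/8192 · min R 945/2048 so 7559/16384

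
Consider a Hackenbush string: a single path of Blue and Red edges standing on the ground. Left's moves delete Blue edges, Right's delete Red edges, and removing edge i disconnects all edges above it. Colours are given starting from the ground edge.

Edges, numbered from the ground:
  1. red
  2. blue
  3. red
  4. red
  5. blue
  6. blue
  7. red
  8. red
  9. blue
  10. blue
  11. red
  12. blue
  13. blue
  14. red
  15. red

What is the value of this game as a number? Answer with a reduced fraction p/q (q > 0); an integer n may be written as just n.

Recurse on prefixes of the 15-edge string red blue red red blue blue red red blue blue red blue blue red red:
r: Left { none }, Right { 0 } -> simplest -1
rb: Left { -1 }, Right { 0 } -> simplest -1/2
rbr: Left { -1 }, Right { -1/2; 0 } -> simplest -3/4
rbrr: Left { -1 }, Right { -3/4; -1/2; 0 } -> simplest -7/8
rbrrb: Left { -1; -7/8 }, Right { -3/4; -1/2; 0 } -> simplest -13/16
rbrrbb: Left { -1; -7/8; -13/16 }, Right { -3/4; -1/2; 0 } -> simplest -25/32
rbrrbbr: Left { -1; -7/8; -13/16 }, Right { -25/32; -3/4; -1/2; 0 } -> simplest -51/64
rbrrbbrr: Left { -1; -7/8; -13/16 }, Right { -51/64; -25/32; -3/4; -1/2; 0 } -> simplest -103/128
rbrrbbrrb: Left { -1; -7/8; -13/16; -103/128 }, Right { -51/64; -25/32; -3/4; -1/2; 0 } -> simplest -205/256
rbrrbbrrbb: Left { -1; -7/8; -13/16; -103/128; -205/256 }, Right { -51/64; -25/32; -3/4; -1/2; 0 } -> simplest -409/512
rbrrbbrrbbr: Left { -1; -7/8; -13/16; -103/128; -205/256 }, Right { -409/512; -51/64; -25/32; -3/4; -1/2; 0 } -> simplest -819/1024
rbrrbbrrbbrb: Left { -1; -7/8; -13/16; -103/128; -205/256; -819/1024 }, Right { -409/512; -51/64; -25/32; -3/4; -1/2; 0 } -> simplest -1637/2048
rbrrbbrrbbrbb: Left { -1; -7/8; -13/16; -103/128; -205/256; -819/1024; -1637/2048 }, Right { -409/512; -51/64; -25/32; -3/4; -1/2; 0 } -> simplest -3273/4096
rbrrbbrrbbrbbr: Left { -1; -7/8; -13/16; -103/128; -205/256; -819/1024; -1637/2048 }, Right { -3273/4096; -409/512; -51/64; -25/32; -3/4; -1/2; 0 } -> simplest -6547/8192
rbrrbbrrbbrbbrr: Left { -1; -7/8; -13/16; -103/128; -205/256; -819/1024; -1637/2048 }, Right { -6547/8192; -3273/4096; -409/512; -51/64; -25/32; -3/4; -1/2; 0 } -> simplest -13095/16384

-13095/16384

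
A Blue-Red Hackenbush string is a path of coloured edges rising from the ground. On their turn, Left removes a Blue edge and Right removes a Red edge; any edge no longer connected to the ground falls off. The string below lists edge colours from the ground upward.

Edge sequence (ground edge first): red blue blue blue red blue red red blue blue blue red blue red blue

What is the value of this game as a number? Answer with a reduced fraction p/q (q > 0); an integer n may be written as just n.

-2837/16384

Build v(s[:k]) for k = 1..15, string s = red blue blue blue red blue red red blue blue blue red blue red blue.
1 of 15 · r · max L −∞ · min R 0 => -1
2 of 15 · rb · max L -1 · min R 0 => -1/2
3 of 15 · rbb · max L -1/2 · min R 0 => -1/4
4 of 15 · rbbb · max L -1/4 · min R 0 => -1/8
5 of 15 · rbbbr · max L -1/4 · min R -1/8 => -3/16
6 of 15 · rbbbrb · max L -3/16 · min R -1/8 => -5/32
7 of 15 · rbbbrbr · max L -3/16 · min R -5/32 => -11/64
8 of 15 · rbbbrbrr · max L -3/16 · min R -11/64 => -23/128
9 of 15 · rbbbrbrrb · max L -23/128 · min R -11/64 => -45/256
10 of 15 · rbbbrbrrbb · max L -45/256 · min R -11/64 => -89/512
11 of 15 · rbbbrbrrbbb · max L -89/512 · min R -11/64 => -177/1024
12 of 15 · rbbbrbrrbbbr · max L -89/512 · min R -177/1024 => -355/2048
13 of 15 · rbbbrbrrbbbrb · max L -355/2048 · min R -177/1024 => -709/4096
14 of 15 · rbbbrbrrbbbrbr · max L -355/2048 · min R -709/4096 => -1419/8192
15 of 15 · rbbbrbrrbbbrbrb · max L -1419/8192 · min R -709/4096 => -2837/16384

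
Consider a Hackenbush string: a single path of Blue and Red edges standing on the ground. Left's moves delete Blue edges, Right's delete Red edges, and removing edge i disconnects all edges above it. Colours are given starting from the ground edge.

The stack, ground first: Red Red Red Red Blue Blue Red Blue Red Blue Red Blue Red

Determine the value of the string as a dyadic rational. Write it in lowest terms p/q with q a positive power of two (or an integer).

-1707/512

Prefix values for Red Red Red Red Blue Blue Red Blue Red Blue Red Blue Red via {L|R} + simplicity:
1 of 13 · R · max L −∞ · min R 0 = -1
2 of 13 · RR · max L −∞ · min R -1 = -2
3 of 13 · RRR · max L −∞ · min R -2 = -3
4 of 13 · RRRR · max L −∞ · min R -3 = -4
5 of 13 · RRRRB · max L -4 · min R -3 = -7/2
6 of 13 · RRRRBB · max L -7/2 · min R -3 = -13/4
7 of 13 · RRRRBBR · max L -7/2 · min R -13/4 = -27/8
8 of 13 · RRRRBBRB · max L -27/8 · min R -13/4 = -53/16
9 of 13 · RRRRBBRBR · max L -27/8 · min R -53/16 = -107/32
10 of 13 · RRRRBBRBRB · max L -107/32 · min R -53/16 = -213/64
11 of 13 · RRRRBBRBRBR · max L -107/32 · min R -213/64 = -427/128
12 of 13 · RRRRBBRBRBRB · max L -427/128 · min R -213/64 = -853/256
13 of 13 · RRRRBBRBRBRBR · max L -427/128 · min R -853/256 = -1707/512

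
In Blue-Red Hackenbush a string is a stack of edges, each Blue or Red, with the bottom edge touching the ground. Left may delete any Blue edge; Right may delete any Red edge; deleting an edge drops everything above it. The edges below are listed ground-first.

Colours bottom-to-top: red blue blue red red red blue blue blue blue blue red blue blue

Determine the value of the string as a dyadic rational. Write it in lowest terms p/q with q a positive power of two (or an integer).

Recurse on prefixes of the 14-edge string red blue blue red red red blue blue blue blue blue red blue blue:
g(r) = { — | 0 } => -1
g(rb) = { -1 | 0 } => -1/2
g(rbb) = { -1 -1/2 | 0 } => -1/4
g(rbbr) = { -1 -1/2 | -1/4 0 } => -3/8
g(rbbrr) = { -1 -1/2 | -3/8 -1/4 0 } => -7/16
g(rbbrrr) = { -1 -1/2 | -7/16 -3/8 -1/4 0 } => -15/32
g(rbbrrrb) = { -1 -1/2 -15/32 | -7/16 -3/8 -1/4 0 } => -29/64
g(rbbrrrbb) = { -1 -1/2 -15/32 -29/64 | -7/16 -3/8 -1/4 0 } => -57/128
g(rbbrrrbbb) = { -1 -1/2 -15/32 -29/64 -57/128 | -7/16 -3/8 -1/4 0 } => -113/256
g(rbbrrrbbbb) = { -1 -1/2 -15/32 -29/64 -57/128 -113/256 | -7/16 -3/8 -1/4 0 } => -225/512
g(rbbrrrbbbbb) = { -1 -1/2 -15/32 -29/64 -57/128 -113/256 -225/512 | -7/16 -3/8 -1/4 0 } => -449/1024
g(rbbrrrbbbbbr) = { -1 -1/2 -15/32 -29/64 -57/128 -113/256 -225/512 | -449/1024 -7/16 -3/8 -1/4 0 } => -899/2048
g(rbbrrrbbbbbrb) = { -1 -1/2 -15/32 -29/64 -57/128 -113/256 -225/512 -899/2048 | -449/1024 -7/16 -3/8 -1/4 0 } => -1797/4096
g(rbbrrrbbbbbrbb) = { -1 -1/2 -15/32 -29/64 -57/128 -113/256 -225/512 -899/2048 -1797/4096 | -449/1024 -7/16 -3/8 -1/4 0 } => -3593/8192

-3593/8192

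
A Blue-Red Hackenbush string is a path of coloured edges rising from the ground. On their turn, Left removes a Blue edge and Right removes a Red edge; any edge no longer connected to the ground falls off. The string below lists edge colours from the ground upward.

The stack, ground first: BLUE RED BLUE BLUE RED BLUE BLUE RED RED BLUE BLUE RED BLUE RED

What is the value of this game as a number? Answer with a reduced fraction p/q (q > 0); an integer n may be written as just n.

6965/8192

1 of 14 · B · max L 0 · min R +∞ ⇒ 1
2 of 14 · BR · max L 0 · min R 1 ⇒ 1/2
3 of 14 · BRB · max L 1/2 · min R 1 ⇒ 3/4
4 of 14 · BRBB · max L 3/4 · min R 1 ⇒ 7/8
5 of 14 · BRBBR · max L 3/4 · min R 7/8 ⇒ 13/16
6 of 14 · BRBBRB · max L 13/16 · min R 7/8 ⇒ 27/32
7 of 14 · BRBBRBB · max L 27/32 · min R 7/8 ⇒ 55/64
8 of 14 · BRBBRBBR · max L 27/32 · min R 55/64 ⇒ 109/128
9 of 14 · BRBBRBBRR · max L 27/32 · min R 109/128 ⇒ 217/256
10 of 14 · BRBBRBBRRB · max L 217/256 · min R 109/128 ⇒ 435/512
11 of 14 · BRBBRBBRRBB · max L 435/512 · min R 109/128 ⇒ 871/1024
12 of 14 · BRBBRBBRRBBR · max L 435/512 · min R 871/1024 ⇒ 1741/2048
13 of 14 · BRBBRBBRRBBRB · max L 1741/2048 · min R 871/1024 ⇒ 3483/4096
14 of 14 · BRBBRBBRRBBRBR · max L 1741/2048 · min R 3483/4096 ⇒ 6965/8192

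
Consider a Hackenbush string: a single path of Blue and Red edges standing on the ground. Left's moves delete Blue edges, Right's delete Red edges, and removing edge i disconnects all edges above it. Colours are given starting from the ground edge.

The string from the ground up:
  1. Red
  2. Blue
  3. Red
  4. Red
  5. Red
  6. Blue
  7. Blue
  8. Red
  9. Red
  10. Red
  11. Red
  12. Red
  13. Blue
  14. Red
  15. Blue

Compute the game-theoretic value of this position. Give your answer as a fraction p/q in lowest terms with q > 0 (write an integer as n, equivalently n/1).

-14837/16384

v(R) = { ∅ | 0 } = -1
v(RB) = { -1 | 0 } = -1/2
v(RBR) = { -1 | -1/2 0 } = -3/4
v(RBRR) = { -1 | -3/4 -1/2 0 } = -7/8
v(RBRRR) = { -1 | -7/8 -3/4 -1/2 0 } = -15/16
v(RBRRRB) = { -1 -15/16 | -7/8 -3/4 -1/2 0 } = -29/32
v(RBRRRBB) = { -1 -15/16 -29/32 | -7/8 -3/4 -1/2 0 } = -57/64
v(RBRRRBBR) = { -1 -15/16 -29/32 | -57/64 -7/8 -3/4 -1/2 0 } = -115/128
v(RBRRRBBRR) = { -1 -15/16 -29/32 | -115/128 -57/64 -7/8 -3/4 -1/2 0 } = -231/256
v(RBRRRBBRRR) = { -1 -15/16 -29/32 | -231/256 -115/128 -57/64 -7/8 -3/4 -1/2 0 } = -463/512
v(RBRRRBBRRRR) = { -1 -15/16 -29/32 | -463/512 -231/256 -115/128 -57/64 -7/8 -3/4 -1/2 0 } = -927/1024
v(RBRRRBBRRRRR) = { -1 -15/16 -29/32 | -927/1024 -463/512 -231/256 -115/128 -57/64 -7/8 -3/4 -1/2 0 } = -1855/2048
v(RBRRRBBRRRRRB) = { -1 -15/16 -29/32 -1855/2048 | -927/1024 -463/512 -231/256 -115/128 -57/64 -7/8 -3/4 -1/2 0 } = -3709/4096
v(RBRRRBBRRRRRBR) = { -1 -15/16 -29/32 -1855/2048 | -3709/4096 -927/1024 -463/512 -231/256 -115/128 -57/64 -7/8 -3/4 -1/2 0 } = -7419/8192
v(RBRRRBBRRRRRBRB) = { -1 -15/16 -29/32 -1855/2048 -7419/8192 | -3709/4096 -927/1024 -463/512 -231/256 -115/128 -57/64 -7/8 -3/4 -1/2 0 } = -14837/16384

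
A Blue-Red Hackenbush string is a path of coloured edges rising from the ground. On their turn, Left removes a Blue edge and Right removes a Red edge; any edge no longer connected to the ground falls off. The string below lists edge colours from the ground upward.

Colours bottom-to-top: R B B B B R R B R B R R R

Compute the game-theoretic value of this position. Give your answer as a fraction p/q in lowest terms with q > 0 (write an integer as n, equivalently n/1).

step 1: add R to get R; options L={ ∅ } R={ 0 } = -1
step 2: add B to get RB; options L={ -1 } R={ 0 } = -1/2
step 3: add B to get RBB; options L={ -1, -1/2 } R={ 0 } = -1/4
step 4: add B to get RBBB; options L={ -1, -1/2, -1/4 } R={ 0 } = -1/8
step 5: add B to get RBBBB; options L={ -1, -1/2, -1/4, -1/8 } R={ 0 } = -1/16
step 6: add R to get RBBBBR; options L={ -1, -1/2, -1/4, -1/8 } R={ -1/16, 0 } = -3/32
step 7: add R to get RBBBBRR; options L={ -1, -1/2, -1/4, -1/8 } R={ -3/32, -1/16, 0 } = -7/64
step 8: add B to get RBBBBRRB; options L={ -1, -1/2, -1/4, -1/8, -7/64 } R={ -3/32, -1/16, 0 } = -13/128
step 9: add R to get RBBBBRRBR; options L={ -1, -1/2, -1/4, -1/8, -7/64 } R={ -13/128, -3/32, -1/16, 0 } = -27/256
step 10: add B to get RBBBBRRBRB; options L={ -1, -1/2, -1/4, -1/8, -7/64, -27/256 } R={ -13/128, -3/32, -1/16, 0 } = -53/512
step 11: add R to get RBBBBRRBRBR; options L={ -1, -1/2, -1/4, -1/8, -7/64, -27/256 } R={ -53/512, -13/128, -3/32, -1/16, 0 } = -107/1024
step 12: add R to get RBBBBRRBRBRR; options L={ -1, -1/2, -1/4, -1/8, -7/64, -27/256 } R={ -107/1024, -53/512, -13/128, -3/32, -1/16, 0 } = -215/2048
step 13: add R to get RBBBBRRBRBRRR; options L={ -1, -1/2, -1/4, -1/8, -7/64, -27/256 } R={ -215/2048, -107/1024, -53/512, -13/128, -3/32, -1/16, 0 } = -431/4096

-431/4096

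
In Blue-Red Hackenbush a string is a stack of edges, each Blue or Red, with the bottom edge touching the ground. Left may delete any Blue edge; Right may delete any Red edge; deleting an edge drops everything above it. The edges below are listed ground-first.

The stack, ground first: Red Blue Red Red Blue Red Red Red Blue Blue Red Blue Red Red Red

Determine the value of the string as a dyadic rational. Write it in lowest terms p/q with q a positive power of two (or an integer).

-14127/16384

Prefix values for Red Blue Red Red Blue Red Red Red Blue Blue Red Blue Red Red Red via {L|R} + simplicity:
step 1: add Red to get R; options L={ · } R={ 0 } gives -1
step 2: add Blue to get RB; options L={ -1 } R={ 0 } gives -1/2
step 3: add Red to get RBR; options L={ -1 } R={ -1/2, 0 } gives -3/4
step 4: add Red to get RBRR; options L={ -1 } R={ -3/4, -1/2, 0 } gives -7/8
step 5: add Blue to get RBRRB; options L={ -1, -7/8 } R={ -3/4, -1/2, 0 } gives -13/16
step 6: add Red to get RBRRBR; options L={ -1, -7/8 } R={ -13/16, -3/4, -1/2, 0 } gives -27/32
step 7: add Red to get RBRRBRR; options L={ -1, -7/8 } R={ -27/32, -13/16, -3/4, -1/2, 0 } gives -55/64
step 8: add Red to get RBRRBRRR; options L={ -1, -7/8 } R={ -55/64, -27/32, -13/16, -3/4, -1/2, 0 } gives -111/128
step 9: add Blue to get RBRRBRRRB; options L={ -1, -7/8, -111/128 } R={ -55/64, -27/32, -13/16, -3/4, -1/2, 0 } gives -221/256
step 10: add Blue to get RBRRBRRRBB; options L={ -1, -7/8, -111/128, -221/256 } R={ -55/64, -27/32, -13/16, -3/4, -1/2, 0 } gives -441/512
step 11: add Red to get RBRRBRRRBBR; options L={ -1, -7/8, -111/128, -221/256 } R={ -441/512, -55/64, -27/32, -13/16, -3/4, -1/2, 0 } gives -883/1024
step 12: add Blue to get RBRRBRRRBBRB; options L={ -1, -7/8, -111/128, -221/256, -883/1024 } R={ -441/512, -55/64, -27/32, -13/16, -3/4, -1/2, 0 } gives -1765/2048
step 13: add Red to get RBRRBRRRBBRBR; options L={ -1, -7/8, -111/128, -221/256, -883/1024 } R={ -1765/2048, -441/512, -55/64, -27/32, -13/16, -3/4, -1/2, 0 } gives -3531/4096
step 14: add Red to get RBRRBRRRBBRBRR; options L={ -1, -7/8, -111/128, -221/256, -883/1024 } R={ -3531/4096, -1765/2048, -441/512, -55/64, -27/32, -13/16, -3/4, -1/2, 0 } gives -7063/8192
step 15: add Red to get RBRRBRRRBBRBRRR; options L={ -1, -7/8, -111/128, -221/256, -883/1024 } R={ -7063/8192, -3531/4096, -1765/2048, -441/512, -55/64, -27/32, -13/16, -3/4, -1/2, 0 } gives -14127/16384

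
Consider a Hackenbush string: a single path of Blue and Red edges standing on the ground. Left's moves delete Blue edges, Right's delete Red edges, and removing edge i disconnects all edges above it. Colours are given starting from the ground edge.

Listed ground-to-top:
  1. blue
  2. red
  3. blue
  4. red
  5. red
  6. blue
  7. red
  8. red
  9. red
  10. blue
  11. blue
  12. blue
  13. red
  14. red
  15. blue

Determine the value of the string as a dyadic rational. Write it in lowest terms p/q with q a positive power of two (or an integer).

9331/16384

Build g(s[:k]) for k = 1..15, string s = blue red blue red red blue red red red blue blue blue red red blue.
1 of 15 · b · max L 0 · min R +∞ gives 1
2 of 15 · br · max L 0 · min R 1 gives 1/2
3 of 15 · brb · max L 1/2 · min R 1 gives 3/4
4 of 15 · brbr · max L 1/2 · min R 3/4 gives 5/8
5 of 15 · brbrr · max L 1/2 · min R 5/8 gives 9/16
6 of 15 · brbrrb · max L 9/16 · min R 5/8 gives 19/32
7 of 15 · brbrrbr · max L 9/16 · min R 19/32 gives 37/64
8 of 15 · brbrrbrr · max L 9/16 · min R 37/64 gives 73/128
9 of 15 · brbrrbrrr · max L 9/16 · min R 73/128 gives 145/256
10 of 15 · brbrrbrrrb · max L 145/256 · min R 73/128 gives 291/512
11 of 15 · brbrrbrrrbb · max L 291/512 · min R 73/128 gives 583/1024
12 of 15 · brbrrbrrrbbb · max L 583/1024 · min R 73/128 gives 1167/2048
13 of 15 · brbrrbrrrbbbr · max L 583/1024 · min R 1167/2048 gives 2333/4096
14 of 15 · brbrrbrrrbbbrr · max L 583/1024 · min R 2333/4096 gives 4665/8192
15 of 15 · brbrrbrrrbbbrrb · max L 4665/8192 · min R 2333/4096 gives 9331/16384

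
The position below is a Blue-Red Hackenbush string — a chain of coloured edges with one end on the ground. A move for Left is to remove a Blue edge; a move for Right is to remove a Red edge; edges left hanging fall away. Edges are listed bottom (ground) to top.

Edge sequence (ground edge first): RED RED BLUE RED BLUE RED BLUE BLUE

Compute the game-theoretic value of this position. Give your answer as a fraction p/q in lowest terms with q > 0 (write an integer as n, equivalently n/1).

-105/64

R: Left { (no moves) }, Right { 0 } gives simplest -1
RR: Left { (no moves) }, Right { -1, 0 } gives simplest -2
RRB: Left { -2 }, Right { -1, 0 } gives simplest -3/2
RRBR: Left { -2 }, Right { -3/2, -1, 0 } gives simplest -7/4
RRBRB: Left { -2, -7/4 }, Right { -3/2, -1, 0 } gives simplest -13/8
RRBRBR: Left { -2, -7/4 }, Right { -13/8, -3/2, -1, 0 } gives simplest -27/16
RRBRBRB: Left { -2, -7/4, -27/16 }, Right { -13/8, -3/2, -1, 0 } gives simplest -53/32
RRBRBRBB: Left { -2, -7/4, -27/16, -53/32 }, Right { -13/8, -3/2, -1, 0 } gives simplest -105/64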